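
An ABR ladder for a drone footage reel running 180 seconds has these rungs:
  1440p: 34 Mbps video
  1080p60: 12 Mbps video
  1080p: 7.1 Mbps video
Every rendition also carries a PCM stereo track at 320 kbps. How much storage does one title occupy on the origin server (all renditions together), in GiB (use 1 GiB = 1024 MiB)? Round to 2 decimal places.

1.13 GiB

Audio: 320 kbps = 0.320 Mbps.
Sum of rendition bitrates: (34+0.320) + (12+0.320) + (7.1+0.320) = 54.060 Mbps.
× 180 s = 9,731 Mb = 1,216 MB = 1.133 GiB.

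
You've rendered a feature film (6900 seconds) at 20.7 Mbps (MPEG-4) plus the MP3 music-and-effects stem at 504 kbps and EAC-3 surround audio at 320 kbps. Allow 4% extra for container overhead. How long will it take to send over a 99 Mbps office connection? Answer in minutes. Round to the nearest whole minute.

Audio total: 504 + 320 = 824 kbps = 0.824 Mbps.
Total bitrate: 21.524 Mbps.
File: 21.524 Mbps × 6900 s = 148515.6 Mb.
With 4% container overhead: ×1.04. → 154456.2 Mb.
At 99 Mbps: 154456.2 / 99 = 1560.2 s ≈ 26 minutes.

26 minutes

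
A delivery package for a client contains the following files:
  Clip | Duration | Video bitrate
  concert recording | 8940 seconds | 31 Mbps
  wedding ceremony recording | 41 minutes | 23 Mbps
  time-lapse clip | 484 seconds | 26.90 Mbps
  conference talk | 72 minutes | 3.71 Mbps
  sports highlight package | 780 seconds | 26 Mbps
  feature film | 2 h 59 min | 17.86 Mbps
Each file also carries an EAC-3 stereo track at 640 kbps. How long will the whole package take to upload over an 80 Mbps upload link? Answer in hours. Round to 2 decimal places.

2.06 hours

Audio: 640 kbps = 0.640 Mbps.
concert recording: 31.640 Mbps × 8940 s = 282861.6 Mb
wedding ceremony recording: 23.640 Mbps × 2460 s = 58154.4 Mb
time-lapse clip: 27.540 Mbps × 484 s = 13329.4 Mb
conference talk: 4.350 Mbps × 4320 s = 18792.0 Mb
sports highlight package: 26.640 Mbps × 780 s = 20779.2 Mb
feature film: 18.500 Mbps × 10740 s = 198690.0 Mb
Total: 592606.6 Mb = 74075.8 MB.
At 80 Mbps: 592606.6 / 80 = 7408 s ≈ 2.06 hours.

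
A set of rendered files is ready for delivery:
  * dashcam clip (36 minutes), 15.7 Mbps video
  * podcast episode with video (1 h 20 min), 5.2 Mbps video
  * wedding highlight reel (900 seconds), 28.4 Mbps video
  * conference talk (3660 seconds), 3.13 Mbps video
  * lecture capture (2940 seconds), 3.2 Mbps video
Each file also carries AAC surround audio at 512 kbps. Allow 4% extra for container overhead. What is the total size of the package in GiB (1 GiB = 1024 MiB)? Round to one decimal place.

Audio: 512 kbps = 0.512 Mbps.
dashcam clip: 16.212 Mbps × 2160 s × 1.04 = 36418.6 Mb
podcast episode with video: 5.712 Mbps × 4800 s × 1.04 = 28514.3 Mb
wedding highlight reel: 28.912 Mbps × 900 s × 1.04 = 27061.6 Mb
conference talk: 3.642 Mbps × 3660 s × 1.04 = 13862.9 Mb
lecture capture: 3.712 Mbps × 2940 s × 1.04 = 11349.8 Mb
Total: 117207.3 Mb = 14650.9 MB.
= 13.64 GiB.

13.6 GiB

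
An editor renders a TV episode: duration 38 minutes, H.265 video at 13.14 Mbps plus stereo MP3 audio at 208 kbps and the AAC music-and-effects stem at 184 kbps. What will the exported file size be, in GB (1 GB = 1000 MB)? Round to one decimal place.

38 min = 2280 s
Audio total: 208 + 184 = 392 kbps = 0.392 Mbps.
Total bitrate: 13.14 + 0.392 = 13.532 Mbps.
Stream data: 13.532 Mbps × 2280 s = 30853.0 Mb.
30,853 Mb ÷ 8 = 3,857 MB → 3.857 GB.

3.9 GB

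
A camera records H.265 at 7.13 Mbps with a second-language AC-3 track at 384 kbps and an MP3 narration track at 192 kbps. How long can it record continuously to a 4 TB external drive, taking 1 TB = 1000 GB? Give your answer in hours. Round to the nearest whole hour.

1154 hours

Audio total: 384 + 192 = 576 kbps = 0.576 Mbps.
Total bitrate: 7.13 + 0.576 = 7.706 Mbps.
Capacity: 4 TB = 32,000,000 Mb.
Recording time: 32,000,000 / 7.706 = 4,152,608 s ≈ 1,154 hours.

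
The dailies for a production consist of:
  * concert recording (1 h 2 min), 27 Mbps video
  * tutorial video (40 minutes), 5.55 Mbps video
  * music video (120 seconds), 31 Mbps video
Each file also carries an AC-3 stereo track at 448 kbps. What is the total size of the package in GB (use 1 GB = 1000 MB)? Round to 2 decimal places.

Audio: 448 kbps = 0.448 Mbps.
concert recording: 27.448 Mbps × 3720 s = 102106.6 Mb
tutorial video: 5.998 Mbps × 2400 s = 14395.2 Mb
music video: 31.448 Mbps × 120 s = 3773.8 Mb
Total: 120275.5 Mb = 15034.4 MB.
= 15.03 GB.

15.03 GB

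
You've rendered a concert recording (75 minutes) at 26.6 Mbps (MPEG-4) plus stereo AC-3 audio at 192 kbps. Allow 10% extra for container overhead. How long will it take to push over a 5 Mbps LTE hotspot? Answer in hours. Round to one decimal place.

7.4 hours

75 min = 4500 s
Audio: 192 kbps = 0.192 Mbps.
Total bitrate: 26.792 Mbps.
File: 26.792 Mbps × 4500 s = 120564.0 Mb.
With 10% container overhead: ×1.10. → 132620.4 Mb.
At 5 Mbps: 132620.4 / 5 = 26524.1 s ≈ 7.37 hours.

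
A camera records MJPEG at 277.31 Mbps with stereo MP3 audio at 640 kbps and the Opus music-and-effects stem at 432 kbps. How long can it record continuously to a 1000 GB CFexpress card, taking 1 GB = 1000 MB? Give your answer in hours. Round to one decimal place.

Audio total: 640 + 432 = 1072 kbps = 1.072 Mbps.
Total bitrate: 277.31 + 1.072 = 278.382 Mbps.
Capacity: 1000 GB = 8,000,000 Mb.
Recording time: 8,000,000 / 278.382 = 28,737 s ≈ 7.98 hours.

8.0 hours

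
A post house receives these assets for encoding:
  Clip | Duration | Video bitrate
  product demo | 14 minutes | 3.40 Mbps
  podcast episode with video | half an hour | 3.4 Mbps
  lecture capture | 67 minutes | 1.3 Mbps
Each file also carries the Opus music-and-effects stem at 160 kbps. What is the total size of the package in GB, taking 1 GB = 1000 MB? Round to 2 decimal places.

Audio: 160 kbps = 0.160 Mbps.
product demo: 3.560 Mbps × 840 s = 2990.4 Mb
podcast episode with video: 3.560 Mbps × 1800 s = 6408.0 Mb
lecture capture: 1.460 Mbps × 4020 s = 5869.2 Mb
Total: 15267.6 Mb = 1908.5 MB.
= 1.908 GB.

1.91 GB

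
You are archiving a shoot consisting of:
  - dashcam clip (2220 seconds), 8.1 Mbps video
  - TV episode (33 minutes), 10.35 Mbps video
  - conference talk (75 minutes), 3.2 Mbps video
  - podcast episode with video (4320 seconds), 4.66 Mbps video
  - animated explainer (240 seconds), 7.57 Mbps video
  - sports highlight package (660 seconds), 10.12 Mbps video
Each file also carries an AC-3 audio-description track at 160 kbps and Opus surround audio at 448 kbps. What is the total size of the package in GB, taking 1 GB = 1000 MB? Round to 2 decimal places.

11.25 GB

Audio total: 160 + 448 = 608 kbps = 0.608 Mbps.
dashcam clip: 8.708 Mbps × 2220 s = 19331.8 Mb
TV episode: 10.958 Mbps × 1980 s = 21696.8 Mb
conference talk: 3.808 Mbps × 4500 s = 17136.0 Mb
podcast episode with video: 5.268 Mbps × 4320 s = 22757.8 Mb
animated explainer: 8.178 Mbps × 240 s = 1962.7 Mb
sports highlight package: 10.728 Mbps × 660 s = 7080.5 Mb
Total: 89965.6 Mb = 11245.7 MB.
= 11.25 GB.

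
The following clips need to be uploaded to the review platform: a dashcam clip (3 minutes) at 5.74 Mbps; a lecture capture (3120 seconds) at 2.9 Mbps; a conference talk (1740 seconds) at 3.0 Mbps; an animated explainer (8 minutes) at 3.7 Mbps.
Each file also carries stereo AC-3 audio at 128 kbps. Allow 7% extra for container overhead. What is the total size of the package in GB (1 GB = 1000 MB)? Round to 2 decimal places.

2.38 GB

Audio: 128 kbps = 0.128 Mbps.
dashcam clip: 5.868 Mbps × 180 s × 1.07 = 1130.2 Mb
lecture capture: 3.028 Mbps × 3120 s × 1.07 = 10108.7 Mb
conference talk: 3.128 Mbps × 1740 s × 1.07 = 5823.7 Mb
animated explainer: 3.828 Mbps × 480 s × 1.07 = 1966.1 Mb
Total: 19028.6 Mb = 2378.6 MB.
= 2.379 GB.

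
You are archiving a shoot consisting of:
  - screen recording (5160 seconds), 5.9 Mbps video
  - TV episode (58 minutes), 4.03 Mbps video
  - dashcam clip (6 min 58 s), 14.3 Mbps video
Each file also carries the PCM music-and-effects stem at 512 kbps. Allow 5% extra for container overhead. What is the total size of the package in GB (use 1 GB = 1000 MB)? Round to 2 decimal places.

7.23 GB

Audio: 512 kbps = 0.512 Mbps.
screen recording: 6.412 Mbps × 5160 s × 1.05 = 34740.2 Mb
TV episode: 4.542 Mbps × 3480 s × 1.05 = 16596.5 Mb
dashcam clip: 14.812 Mbps × 418 s × 1.05 = 6501.0 Mb
Total: 57837.7 Mb = 7229.7 MB.
= 7.230 GB.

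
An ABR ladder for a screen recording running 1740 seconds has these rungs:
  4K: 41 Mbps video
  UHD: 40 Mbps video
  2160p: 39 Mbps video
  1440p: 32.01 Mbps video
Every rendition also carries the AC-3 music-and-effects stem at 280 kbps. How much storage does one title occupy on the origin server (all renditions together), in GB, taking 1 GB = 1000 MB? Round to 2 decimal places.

33.31 GB

Audio: 280 kbps = 0.280 Mbps.
Sum of rendition bitrates: (41+0.280) + (40+0.280) + (39+0.280) + (32.01+0.280) = 153.130 Mbps.
× 1740 s = 266,446 Mb = 33,306 MB = 33.31 GB.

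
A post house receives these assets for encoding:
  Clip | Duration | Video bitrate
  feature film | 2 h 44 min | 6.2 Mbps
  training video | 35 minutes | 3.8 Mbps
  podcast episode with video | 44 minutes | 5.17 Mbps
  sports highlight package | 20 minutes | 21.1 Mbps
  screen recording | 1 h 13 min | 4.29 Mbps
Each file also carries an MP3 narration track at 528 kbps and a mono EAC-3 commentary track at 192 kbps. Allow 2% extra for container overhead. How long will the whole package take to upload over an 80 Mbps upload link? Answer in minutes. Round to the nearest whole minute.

30 minutes

Audio total: 528 + 192 = 720 kbps = 0.720 Mbps.
feature film: 6.920 Mbps × 9840 s × 1.02 = 69454.7 Mb
training video: 4.520 Mbps × 2100 s × 1.02 = 9681.8 Mb
podcast episode with video: 5.890 Mbps × 2640 s × 1.02 = 15860.6 Mb
sports highlight package: 21.820 Mbps × 1200 s × 1.02 = 26707.7 Mb
screen recording: 5.010 Mbps × 4380 s × 1.02 = 22382.7 Mb
Total: 144087.4 Mb = 18010.9 MB.
At 80 Mbps: 144087.4 / 80 = 1801 s ≈ 30 minutes.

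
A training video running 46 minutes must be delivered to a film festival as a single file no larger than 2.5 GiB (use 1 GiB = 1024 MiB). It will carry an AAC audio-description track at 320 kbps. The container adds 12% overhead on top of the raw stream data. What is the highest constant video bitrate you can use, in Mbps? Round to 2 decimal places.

6.63 Mbps

Budget: 2.5 GiB = 21474.8 Mb.
Stream payload after overhead: 21474.8 / 1.12 = 19174.0 Mb.
46 min = 2760 s
Total bitrate budget: 19174.0 Mb / 2760 s = 6.947 Mbps.
Audio: 320 kbps = 0.320 Mbps.
Video: 6.947 − 0.320 = 6.627 Mbps.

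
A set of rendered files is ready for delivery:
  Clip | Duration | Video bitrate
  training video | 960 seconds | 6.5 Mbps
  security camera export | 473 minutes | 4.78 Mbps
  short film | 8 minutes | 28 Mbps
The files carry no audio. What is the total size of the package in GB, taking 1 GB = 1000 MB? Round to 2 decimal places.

training video: 6.500 Mbps × 960 s = 6240.0 Mb
security camera export: 4.780 Mbps × 28380 s = 135656.4 Mb
short film: 28.000 Mbps × 480 s = 13440.0 Mb
Total: 155336.4 Mb = 19417.0 MB.
= 19.42 GB.

19.42 GB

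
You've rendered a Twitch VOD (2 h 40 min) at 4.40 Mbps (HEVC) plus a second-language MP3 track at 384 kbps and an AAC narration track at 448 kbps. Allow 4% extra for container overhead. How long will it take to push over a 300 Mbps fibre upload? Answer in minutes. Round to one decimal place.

2 h 40 min = 160 min = 9600 s
Audio total: 384 + 448 = 832 kbps = 0.832 Mbps.
Total bitrate: 5.232 Mbps.
File: 5.232 Mbps × 9600 s = 50227.2 Mb.
With 4% container overhead: ×1.04. → 52236.3 Mb.
At 300 Mbps: 52236.3 / 300 = 174.1 s ≈ 2.9 minutes.

2.9 minutes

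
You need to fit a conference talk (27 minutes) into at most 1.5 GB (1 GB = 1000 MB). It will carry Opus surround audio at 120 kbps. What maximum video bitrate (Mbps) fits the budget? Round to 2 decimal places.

7.29 Mbps

Budget: 1.5 GB = 12000.0 Mb.
27 min = 1620 s
Total bitrate budget: 12000.0 Mb / 1620 s = 7.407 Mbps.
Audio: 120 kbps = 0.120 Mbps.
Video: 7.407 − 0.120 = 7.287 Mbps.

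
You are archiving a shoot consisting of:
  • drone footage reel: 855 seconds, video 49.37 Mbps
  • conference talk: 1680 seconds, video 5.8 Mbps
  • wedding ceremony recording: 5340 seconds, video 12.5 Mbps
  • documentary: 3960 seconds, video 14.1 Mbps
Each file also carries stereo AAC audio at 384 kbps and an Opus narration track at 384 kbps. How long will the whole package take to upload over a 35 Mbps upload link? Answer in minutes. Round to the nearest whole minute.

87 minutes

Audio total: 384 + 384 = 768 kbps = 0.768 Mbps.
drone footage reel: 50.138 Mbps × 855 s = 42868.0 Mb
conference talk: 6.568 Mbps × 1680 s = 11034.2 Mb
wedding ceremony recording: 13.268 Mbps × 5340 s = 70851.1 Mb
documentary: 14.868 Mbps × 3960 s = 58877.3 Mb
Total: 183630.6 Mb = 22953.8 MB.
At 35 Mbps: 183630.6 / 35 = 5247 s ≈ 87.4 minutes.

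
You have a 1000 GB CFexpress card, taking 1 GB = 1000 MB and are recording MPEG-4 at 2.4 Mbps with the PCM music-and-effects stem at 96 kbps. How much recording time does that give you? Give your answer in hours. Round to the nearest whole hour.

890 hours

Audio: 96 kbps = 0.096 Mbps.
Total bitrate: 2.4 + 0.096 = 2.496 Mbps.
Capacity: 1000 GB = 8,000,000 Mb.
Recording time: 8,000,000 / 2.496 = 3,205,128 s ≈ 890 hours.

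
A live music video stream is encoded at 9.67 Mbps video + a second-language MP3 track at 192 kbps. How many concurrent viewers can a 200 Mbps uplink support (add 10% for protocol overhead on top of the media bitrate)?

Audio: 192 kbps = 0.192 Mbps.
Per-viewer media rate: 9.862 Mbps.
On the wire with 10% overhead: 10.848 Mbps.
200 Mbps = 200.0 Mbps; 200.0 / 10.848 = 18.44 → 18 viewers.

18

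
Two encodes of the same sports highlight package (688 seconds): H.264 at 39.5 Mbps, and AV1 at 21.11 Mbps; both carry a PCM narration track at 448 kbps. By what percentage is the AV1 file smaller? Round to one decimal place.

Audio: 448 kbps = 0.448 Mbps.
H.264: 39.948 Mbps × 688 s = 27484.2 Mb = 3.436 GB.
AV1: 21.558 Mbps × 688 s = 14831.9 Mb = 1.854 GB.
Reduction: (1 − 1.854/3.436) × 100 = 46.03%.

46.0%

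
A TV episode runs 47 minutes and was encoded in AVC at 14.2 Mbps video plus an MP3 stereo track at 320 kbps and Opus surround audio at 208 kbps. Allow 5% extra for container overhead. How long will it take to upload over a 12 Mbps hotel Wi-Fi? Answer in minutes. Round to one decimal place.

60.6 minutes

47 min = 2820 s
Audio total: 320 + 208 = 528 kbps = 0.528 Mbps.
Total bitrate: 14.728 Mbps.
File: 14.728 Mbps × 2820 s = 41533.0 Mb.
With 5% container overhead: ×1.05. → 43609.6 Mb.
At 12 Mbps: 43609.6 / 12 = 3634.1 s ≈ 60.6 minutes.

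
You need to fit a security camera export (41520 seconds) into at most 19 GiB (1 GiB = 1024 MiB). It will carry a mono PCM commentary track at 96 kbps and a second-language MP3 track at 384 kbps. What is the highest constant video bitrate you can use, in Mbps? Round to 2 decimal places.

Budget: 19 GiB = 163208.8 Mb.
Total bitrate budget: 163208.8 Mb / 41520 s = 3.931 Mbps.
Audio total: 96 + 384 = 480 kbps = 0.480 Mbps.
Video: 3.931 − 0.480 = 3.451 Mbps.

3.45 Mbps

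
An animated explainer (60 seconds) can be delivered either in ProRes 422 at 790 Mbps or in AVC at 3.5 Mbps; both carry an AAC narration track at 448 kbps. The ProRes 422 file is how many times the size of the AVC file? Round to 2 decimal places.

200.21

Audio: 448 kbps = 0.448 Mbps.
ProRes 422: 790.448 Mbps × 60 s = 47426.9 Mb = 5.928 GB.
AVC: 3.948 Mbps × 60 s = 236.9 Mb = 0.030 GB.
Ratio: 5.928 / 0.030 = 200.215.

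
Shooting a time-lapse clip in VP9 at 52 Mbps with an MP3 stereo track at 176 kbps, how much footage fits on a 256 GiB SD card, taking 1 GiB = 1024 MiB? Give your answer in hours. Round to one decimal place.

Audio: 176 kbps = 0.176 Mbps.
Total bitrate: 52 + 0.176 = 52.176 Mbps.
Capacity: 256 GiB = 2,199,023 Mb.
Recording time: 2,199,023 / 52.176 = 42,146 s ≈ 11.7 hours.

11.7 hours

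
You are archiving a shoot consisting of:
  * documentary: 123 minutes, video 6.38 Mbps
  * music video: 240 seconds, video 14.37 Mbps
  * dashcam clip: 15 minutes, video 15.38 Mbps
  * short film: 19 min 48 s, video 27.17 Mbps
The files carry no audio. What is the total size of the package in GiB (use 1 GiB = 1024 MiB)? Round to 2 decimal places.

documentary: 6.380 Mbps × 7380 s = 47084.4 Mb
music video: 14.370 Mbps × 240 s = 3448.8 Mb
dashcam clip: 15.380 Mbps × 900 s = 13842.0 Mb
short film: 27.170 Mbps × 1188 s = 32278.0 Mb
Total: 96653.2 Mb = 12081.6 MB.
= 11.25 GiB.

11.25 GiB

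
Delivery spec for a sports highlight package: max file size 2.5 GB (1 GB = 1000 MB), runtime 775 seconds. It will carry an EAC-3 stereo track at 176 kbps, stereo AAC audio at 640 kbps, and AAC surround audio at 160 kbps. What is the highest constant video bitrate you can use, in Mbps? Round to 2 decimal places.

Budget: 2.5 GB = 20000.0 Mb.
Total bitrate budget: 20000.0 Mb / 775 s = 25.806 Mbps.
Audio total: 176 + 640 + 160 = 976 kbps = 0.976 Mbps.
Video: 25.806 − 0.976 = 24.830 Mbps.

24.83 Mbps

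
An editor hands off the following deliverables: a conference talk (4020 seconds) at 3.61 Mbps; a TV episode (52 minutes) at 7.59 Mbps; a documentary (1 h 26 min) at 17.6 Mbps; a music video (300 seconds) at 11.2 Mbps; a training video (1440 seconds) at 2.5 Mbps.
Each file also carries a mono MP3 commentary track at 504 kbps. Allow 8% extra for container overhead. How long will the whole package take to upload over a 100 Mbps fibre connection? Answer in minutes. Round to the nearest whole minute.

26 minutes

Audio: 504 kbps = 0.504 Mbps.
conference talk: 4.114 Mbps × 4020 s × 1.08 = 17861.3 Mb
TV episode: 8.094 Mbps × 3120 s × 1.08 = 27273.5 Mb
documentary: 18.104 Mbps × 5160 s × 1.08 = 100890.0 Mb
music video: 11.704 Mbps × 300 s × 1.08 = 3792.1 Mb
training video: 3.004 Mbps × 1440 s × 1.08 = 4671.8 Mb
Total: 154488.8 Mb = 19311.1 MB.
At 100 Mbps: 154488.8 / 100 = 1545 s ≈ 25.7 minutes.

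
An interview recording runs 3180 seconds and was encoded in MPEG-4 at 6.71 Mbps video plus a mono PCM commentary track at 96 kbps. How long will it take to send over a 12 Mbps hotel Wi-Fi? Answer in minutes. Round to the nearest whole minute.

30 minutes

Audio: 96 kbps = 0.096 Mbps.
Total bitrate: 6.806 Mbps.
File: 6.806 Mbps × 3180 s = 21643.1 Mb.
At 12 Mbps: 21643.1 / 12 = 1803.6 s ≈ 30.1 minutes.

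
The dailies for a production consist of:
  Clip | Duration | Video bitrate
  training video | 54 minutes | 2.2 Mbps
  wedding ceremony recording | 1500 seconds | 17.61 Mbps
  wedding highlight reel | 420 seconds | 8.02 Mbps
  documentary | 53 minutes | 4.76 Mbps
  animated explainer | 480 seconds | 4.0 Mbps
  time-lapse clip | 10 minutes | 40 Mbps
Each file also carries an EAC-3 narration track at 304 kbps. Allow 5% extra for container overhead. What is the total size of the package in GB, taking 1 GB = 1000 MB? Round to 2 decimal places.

Audio: 304 kbps = 0.304 Mbps.
training video: 2.504 Mbps × 3240 s × 1.05 = 8518.6 Mb
wedding ceremony recording: 17.914 Mbps × 1500 s × 1.05 = 28214.5 Mb
wedding highlight reel: 8.324 Mbps × 420 s × 1.05 = 3670.9 Mb
documentary: 5.064 Mbps × 3180 s × 1.05 = 16908.7 Mb
animated explainer: 4.304 Mbps × 480 s × 1.05 = 2169.2 Mb
time-lapse clip: 40.304 Mbps × 600 s × 1.05 = 25391.5 Mb
Total: 84873.5 Mb = 10609.2 MB.
= 10.61 GB.

10.61 GB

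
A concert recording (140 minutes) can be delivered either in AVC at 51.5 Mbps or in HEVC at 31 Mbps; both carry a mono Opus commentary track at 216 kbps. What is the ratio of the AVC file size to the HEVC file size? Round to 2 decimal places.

1.66

140 min = 8400 s
Audio: 216 kbps = 0.216 Mbps.
AVC: 51.716 Mbps × 8400 s = 434414.4 Mb = 54.302 GB.
HEVC: 31.216 Mbps × 8400 s = 262214.4 Mb = 32.777 GB.
Ratio: 54.302 / 32.777 = 1.657.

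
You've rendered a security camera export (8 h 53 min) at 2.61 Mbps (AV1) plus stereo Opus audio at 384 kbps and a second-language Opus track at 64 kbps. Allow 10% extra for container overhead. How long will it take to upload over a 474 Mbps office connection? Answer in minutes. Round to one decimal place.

8 h 53 min = 533 min = 31980 s
Audio total: 384 + 64 = 448 kbps = 0.448 Mbps.
Total bitrate: 3.058 Mbps.
File: 3.058 Mbps × 31980 s = 97794.8 Mb.
With 10% container overhead: ×1.10. → 107574.3 Mb.
At 474 Mbps: 107574.3 / 474 = 227.0 s ≈ 3.78 minutes.

3.8 minutes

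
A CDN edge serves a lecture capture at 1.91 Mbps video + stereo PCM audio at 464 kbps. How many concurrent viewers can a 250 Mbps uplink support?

Audio: 464 kbps = 0.464 Mbps.
Per-viewer media rate: 2.374 Mbps.
250 Mbps = 250.0 Mbps; 250.0 / 2.374 = 105.31 → 105 viewers.

105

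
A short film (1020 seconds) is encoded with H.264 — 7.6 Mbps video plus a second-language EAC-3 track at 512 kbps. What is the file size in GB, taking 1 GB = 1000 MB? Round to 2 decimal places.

Audio: 512 kbps = 0.512 Mbps.
Total bitrate: 7.6 + 0.512 = 8.112 Mbps.
Stream data: 8.112 Mbps × 1020 s = 8274.2 Mb.
8,274 Mb ÷ 8 = 1,034 MB → 1.034 GB.

1.03 GB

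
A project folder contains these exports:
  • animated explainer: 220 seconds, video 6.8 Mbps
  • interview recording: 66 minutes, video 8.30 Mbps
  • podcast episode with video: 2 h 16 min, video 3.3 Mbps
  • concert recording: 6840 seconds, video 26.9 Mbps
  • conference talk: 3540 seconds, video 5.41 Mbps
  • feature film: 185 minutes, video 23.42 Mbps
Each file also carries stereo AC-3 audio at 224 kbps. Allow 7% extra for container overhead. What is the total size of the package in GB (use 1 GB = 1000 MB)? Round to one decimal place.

71.2 GB

Audio: 224 kbps = 0.224 Mbps.
animated explainer: 7.024 Mbps × 220 s × 1.07 = 1653.4 Mb
interview recording: 8.524 Mbps × 3960 s × 1.07 = 36117.9 Mb
podcast episode with video: 3.524 Mbps × 8160 s × 1.07 = 30768.7 Mb
concert recording: 27.124 Mbps × 6840 s × 1.07 = 198515.1 Mb
conference talk: 5.634 Mbps × 3540 s × 1.07 = 21340.5 Mb
feature film: 23.644 Mbps × 11100 s × 1.07 = 280819.8 Mb
Total: 569215.5 Mb = 71151.9 MB.
= 71.15 GB.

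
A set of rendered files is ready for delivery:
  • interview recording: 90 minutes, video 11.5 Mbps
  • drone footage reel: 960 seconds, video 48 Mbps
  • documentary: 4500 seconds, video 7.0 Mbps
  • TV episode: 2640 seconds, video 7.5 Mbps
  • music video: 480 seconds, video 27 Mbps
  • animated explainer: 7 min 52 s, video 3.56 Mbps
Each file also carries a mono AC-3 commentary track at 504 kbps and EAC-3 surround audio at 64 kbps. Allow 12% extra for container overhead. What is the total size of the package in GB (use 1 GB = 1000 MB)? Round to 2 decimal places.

Audio total: 504 + 64 = 568 kbps = 0.568 Mbps.
interview recording: 12.068 Mbps × 5400 s × 1.12 = 72987.3 Mb
drone footage reel: 48.568 Mbps × 960 s × 1.12 = 52220.3 Mb
documentary: 7.568 Mbps × 4500 s × 1.12 = 38142.7 Mb
TV episode: 8.068 Mbps × 2640 s × 1.12 = 23855.5 Mb
music video: 27.568 Mbps × 480 s × 1.12 = 14820.6 Mb
animated explainer: 4.128 Mbps × 472 s × 1.12 = 2182.2 Mb
Total: 204208.5 Mb = 25526.1 MB.
= 25.53 GB.

25.53 GB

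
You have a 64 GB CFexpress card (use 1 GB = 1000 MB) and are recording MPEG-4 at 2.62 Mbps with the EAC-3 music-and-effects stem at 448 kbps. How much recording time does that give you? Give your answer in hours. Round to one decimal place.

Audio: 448 kbps = 0.448 Mbps.
Total bitrate: 2.62 + 0.448 = 3.068 Mbps.
Capacity: 64 GB = 512,000 Mb.
Recording time: 512,000 / 3.068 = 166,884 s ≈ 46.4 hours.

46.4 hours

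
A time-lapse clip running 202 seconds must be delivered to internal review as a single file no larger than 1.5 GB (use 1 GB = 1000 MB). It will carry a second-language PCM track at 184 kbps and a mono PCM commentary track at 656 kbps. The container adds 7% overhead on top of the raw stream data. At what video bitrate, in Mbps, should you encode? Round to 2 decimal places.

54.68 Mbps

Budget: 1.5 GB = 12000.0 Mb.
Stream payload after overhead: 12000.0 / 1.07 = 11215.0 Mb.
Total bitrate budget: 11215.0 Mb / 202 s = 55.520 Mbps.
Audio total: 184 + 656 = 840 kbps = 0.840 Mbps.
Video: 55.520 − 0.840 = 54.680 Mbps.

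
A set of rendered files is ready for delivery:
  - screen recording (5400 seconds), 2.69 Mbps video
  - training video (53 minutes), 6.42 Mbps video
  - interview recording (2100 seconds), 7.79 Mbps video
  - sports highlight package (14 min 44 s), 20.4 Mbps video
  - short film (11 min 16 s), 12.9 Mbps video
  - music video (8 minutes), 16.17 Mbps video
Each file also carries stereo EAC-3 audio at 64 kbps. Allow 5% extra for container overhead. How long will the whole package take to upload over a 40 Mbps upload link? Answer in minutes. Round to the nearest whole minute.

38 minutes

Audio: 64 kbps = 0.064 Mbps.
screen recording: 2.754 Mbps × 5400 s × 1.05 = 15615.2 Mb
training video: 6.484 Mbps × 3180 s × 1.05 = 21650.1 Mb
interview recording: 7.854 Mbps × 2100 s × 1.05 = 17318.1 Mb
sports highlight package: 20.464 Mbps × 884 s × 1.05 = 18994.7 Mb
short film: 12.964 Mbps × 676 s × 1.05 = 9201.8 Mb
music video: 16.234 Mbps × 480 s × 1.05 = 8181.9 Mb
Total: 90961.8 Mb = 11370.2 MB.
At 40 Mbps: 90961.8 / 40 = 2274 s ≈ 37.9 minutes.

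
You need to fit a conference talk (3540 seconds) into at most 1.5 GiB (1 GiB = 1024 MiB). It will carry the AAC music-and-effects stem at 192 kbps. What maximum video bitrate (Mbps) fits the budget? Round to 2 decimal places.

3.45 Mbps

Budget: 1.5 GiB = 12884.9 Mb.
Total bitrate budget: 12884.9 Mb / 3540 s = 3.640 Mbps.
Audio: 192 kbps = 0.192 Mbps.
Video: 3.640 − 0.192 = 3.448 Mbps.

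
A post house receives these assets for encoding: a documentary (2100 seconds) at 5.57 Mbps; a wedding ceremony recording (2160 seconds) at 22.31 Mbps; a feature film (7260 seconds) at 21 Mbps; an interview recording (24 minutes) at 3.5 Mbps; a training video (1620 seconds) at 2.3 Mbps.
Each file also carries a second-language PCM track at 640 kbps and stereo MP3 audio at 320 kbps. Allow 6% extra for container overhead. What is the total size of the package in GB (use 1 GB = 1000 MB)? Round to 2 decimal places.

31.15 GB

Audio total: 640 + 320 = 960 kbps = 0.960 Mbps.
documentary: 6.530 Mbps × 2100 s × 1.06 = 14535.8 Mb
wedding ceremony recording: 23.270 Mbps × 2160 s × 1.06 = 53279.0 Mb
feature film: 21.960 Mbps × 7260 s × 1.06 = 168995.4 Mb
interview recording: 4.460 Mbps × 1440 s × 1.06 = 6807.7 Mb
training video: 3.260 Mbps × 1620 s × 1.06 = 5598.1 Mb
Total: 249216.0 Mb = 31152.0 MB.
= 31.15 GB.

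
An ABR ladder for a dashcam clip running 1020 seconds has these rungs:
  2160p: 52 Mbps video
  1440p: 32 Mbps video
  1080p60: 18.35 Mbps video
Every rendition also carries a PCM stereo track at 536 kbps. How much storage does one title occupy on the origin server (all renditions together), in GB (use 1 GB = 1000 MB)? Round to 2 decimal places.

13.25 GB

Audio: 536 kbps = 0.536 Mbps.
Sum of rendition bitrates: (52+0.536) + (32+0.536) + (18.35+0.536) = 103.958 Mbps.
× 1020 s = 106,037 Mb = 13,255 MB = 13.25 GB.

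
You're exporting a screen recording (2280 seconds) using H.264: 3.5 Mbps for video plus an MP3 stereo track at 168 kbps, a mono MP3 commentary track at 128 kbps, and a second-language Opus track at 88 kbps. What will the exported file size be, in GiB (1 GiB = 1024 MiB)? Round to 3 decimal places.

Audio total: 168 + 128 + 88 = 384 kbps = 0.384 Mbps.
Total bitrate: 3.5 + 0.384 = 3.884 Mbps.
Stream data: 3.884 Mbps × 2280 s = 8855.5 Mb.
8,856 Mb = 1,106,940,000 bytes ÷ 1,073,741,824 = 1.031 GiB.

1.031 GiB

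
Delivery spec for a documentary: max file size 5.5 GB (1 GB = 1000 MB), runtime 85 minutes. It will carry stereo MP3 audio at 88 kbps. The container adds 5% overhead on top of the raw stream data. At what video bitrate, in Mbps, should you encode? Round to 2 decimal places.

Budget: 5.5 GB = 44000.0 Mb.
Stream payload after overhead: 44000.0 / 1.05 = 41904.8 Mb.
85 min = 5100 s
Total bitrate budget: 41904.8 Mb / 5100 s = 8.217 Mbps.
Audio: 88 kbps = 0.088 Mbps.
Video: 8.217 − 0.088 = 8.129 Mbps.

8.13 Mbps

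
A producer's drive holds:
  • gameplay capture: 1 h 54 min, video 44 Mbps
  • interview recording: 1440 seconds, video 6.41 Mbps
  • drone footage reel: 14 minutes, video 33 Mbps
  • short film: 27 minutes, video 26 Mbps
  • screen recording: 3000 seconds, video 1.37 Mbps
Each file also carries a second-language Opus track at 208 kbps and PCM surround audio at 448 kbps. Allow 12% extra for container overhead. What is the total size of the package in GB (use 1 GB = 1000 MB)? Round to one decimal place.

Audio total: 208 + 448 = 656 kbps = 0.656 Mbps.
gameplay capture: 44.656 Mbps × 6840 s × 1.12 = 342100.7 Mb
interview recording: 7.066 Mbps × 1440 s × 1.12 = 11396.0 Mb
drone footage reel: 33.656 Mbps × 840 s × 1.12 = 31663.6 Mb
short film: 26.656 Mbps × 1620 s × 1.12 = 48364.6 Mb
screen recording: 2.026 Mbps × 3000 s × 1.12 = 6807.4 Mb
Total: 440332.3 Mb = 55041.5 MB.
= 55.04 GB.

55.0 GB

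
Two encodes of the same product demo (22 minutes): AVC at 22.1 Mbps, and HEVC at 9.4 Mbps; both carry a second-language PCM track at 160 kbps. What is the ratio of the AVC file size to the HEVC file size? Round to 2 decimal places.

2.33

22 min = 1320 s
Audio: 160 kbps = 0.160 Mbps.
AVC: 22.260 Mbps × 1320 s = 29383.2 Mb = 3.421 GiB.
HEVC: 9.560 Mbps × 1320 s = 12619.2 Mb = 1.469 GiB.
Ratio: 3.421 / 1.469 = 2.328.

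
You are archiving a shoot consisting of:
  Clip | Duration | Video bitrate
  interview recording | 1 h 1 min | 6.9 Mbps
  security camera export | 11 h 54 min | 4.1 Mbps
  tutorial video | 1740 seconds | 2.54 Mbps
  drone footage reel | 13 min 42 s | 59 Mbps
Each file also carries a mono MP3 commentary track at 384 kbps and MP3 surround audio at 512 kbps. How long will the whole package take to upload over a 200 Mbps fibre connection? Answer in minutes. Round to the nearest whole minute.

Audio total: 384 + 512 = 896 kbps = 0.896 Mbps.
interview recording: 7.796 Mbps × 3660 s = 28533.4 Mb
security camera export: 4.996 Mbps × 42840 s = 214028.6 Mb
tutorial video: 3.436 Mbps × 1740 s = 5978.6 Mb
drone footage reel: 59.896 Mbps × 822 s = 49234.5 Mb
Total: 297775.2 Mb = 37221.9 MB.
At 200 Mbps: 297775.2 / 200 = 1489 s ≈ 24.8 minutes.

25 minutes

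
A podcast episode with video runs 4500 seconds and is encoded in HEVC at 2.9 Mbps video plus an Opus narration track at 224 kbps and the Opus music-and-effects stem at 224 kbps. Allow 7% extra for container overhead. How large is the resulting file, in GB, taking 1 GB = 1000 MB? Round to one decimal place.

2.0 GB

Audio total: 224 + 224 = 448 kbps = 0.448 Mbps.
Total bitrate: 2.9 + 0.448 = 3.348 Mbps.
Stream data: 3.348 Mbps × 4500 s = 15066.0 Mb.
With 7% container overhead: ×1.07.
16,121 Mb ÷ 8 = 2,015 MB → 2.015 GB.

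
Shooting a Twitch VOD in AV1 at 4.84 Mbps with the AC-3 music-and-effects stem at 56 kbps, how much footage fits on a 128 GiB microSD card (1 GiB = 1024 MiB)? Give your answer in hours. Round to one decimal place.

62.4 hours

Audio: 56 kbps = 0.056 Mbps.
Total bitrate: 4.84 + 0.056 = 4.896 Mbps.
Capacity: 128 GiB = 1,099,512 Mb.
Recording time: 1,099,512 / 4.896 = 224,573 s ≈ 62.4 hours.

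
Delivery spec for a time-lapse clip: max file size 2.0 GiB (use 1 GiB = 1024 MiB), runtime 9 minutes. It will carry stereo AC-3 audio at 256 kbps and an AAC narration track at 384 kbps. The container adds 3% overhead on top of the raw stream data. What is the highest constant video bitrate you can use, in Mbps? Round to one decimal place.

Budget: 2.0 GiB = 17179.9 Mb.
Stream payload after overhead: 17179.9 / 1.03 = 16679.5 Mb.
9 min = 540 s
Total bitrate budget: 16679.5 Mb / 540 s = 30.888 Mbps.
Audio total: 256 + 384 = 640 kbps = 0.640 Mbps.
Video: 30.888 − 0.640 = 30.248 Mbps.

30.2 Mbps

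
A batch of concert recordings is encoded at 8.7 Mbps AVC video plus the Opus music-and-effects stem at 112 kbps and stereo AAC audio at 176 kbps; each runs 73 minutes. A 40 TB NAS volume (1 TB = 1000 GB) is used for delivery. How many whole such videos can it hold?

8128

73 min = 4380 s
Audio total: 112 + 176 = 288 kbps = 0.288 Mbps.
Total bitrate: 8.988 Mbps.
Per item: 8.988 Mbps × 4380 s = 39,367 Mb = 4,921 MB.
Capacity: 40 TB = 320,000,000 Mb; 8128.54 items → 8128 complete.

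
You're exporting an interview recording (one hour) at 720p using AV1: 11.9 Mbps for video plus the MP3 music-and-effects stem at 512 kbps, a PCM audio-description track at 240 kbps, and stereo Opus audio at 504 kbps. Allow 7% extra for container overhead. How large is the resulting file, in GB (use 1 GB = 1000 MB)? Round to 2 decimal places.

1 h = 3600 s
Audio total: 512 + 240 + 504 = 1256 kbps = 1.256 Mbps.
Total bitrate: 11.9 + 1.256 = 13.156 Mbps.
Stream data: 13.156 Mbps × 3600 s = 47361.6 Mb.
With 7% container overhead: ×1.07.
50,677 Mb ÷ 8 = 6,335 MB → 6.335 GB.

6.33 GB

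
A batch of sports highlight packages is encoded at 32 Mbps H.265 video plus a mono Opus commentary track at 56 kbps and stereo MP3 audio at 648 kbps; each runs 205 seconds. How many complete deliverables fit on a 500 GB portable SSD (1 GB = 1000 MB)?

Audio total: 56 + 648 = 704 kbps = 0.704 Mbps.
Total bitrate: 32.704 Mbps.
Per item: 32.704 Mbps × 205 s = 6,704 Mb = 838.0 MB.
Capacity: 500 GB = 4,000,000 Mb; 596.63 items → 596 complete.

596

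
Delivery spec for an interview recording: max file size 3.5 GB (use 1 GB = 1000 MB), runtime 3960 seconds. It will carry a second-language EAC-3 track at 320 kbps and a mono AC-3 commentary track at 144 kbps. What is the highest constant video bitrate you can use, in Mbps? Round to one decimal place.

6.6 Mbps

Budget: 3.5 GB = 28000.0 Mb.
Total bitrate budget: 28000.0 Mb / 3960 s = 7.071 Mbps.
Audio total: 320 + 144 = 464 kbps = 0.464 Mbps.
Video: 7.071 − 0.464 = 6.607 Mbps.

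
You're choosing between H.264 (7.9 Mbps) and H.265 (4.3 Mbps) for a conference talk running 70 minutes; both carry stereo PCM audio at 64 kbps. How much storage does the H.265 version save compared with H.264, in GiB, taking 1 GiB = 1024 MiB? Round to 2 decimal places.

1.76 GiB

70 min = 4200 s
Audio: 64 kbps = 0.064 Mbps.
H.264: 7.964 Mbps × 4200 s = 33448.8 Mb = 3.894 GiB.
H.265: 4.364 Mbps × 4200 s = 18328.8 Mb = 2.134 GiB.
Saving: 3.894 − 2.134 = 1.760 GiB.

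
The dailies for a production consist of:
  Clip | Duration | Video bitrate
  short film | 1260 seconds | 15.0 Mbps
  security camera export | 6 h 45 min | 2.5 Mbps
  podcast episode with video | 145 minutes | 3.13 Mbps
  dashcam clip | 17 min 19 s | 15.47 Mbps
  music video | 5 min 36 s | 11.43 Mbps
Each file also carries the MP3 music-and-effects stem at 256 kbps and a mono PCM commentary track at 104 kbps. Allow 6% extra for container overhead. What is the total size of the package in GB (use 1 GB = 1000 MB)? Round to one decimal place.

Audio total: 256 + 104 = 360 kbps = 0.360 Mbps.
short film: 15.360 Mbps × 1260 s × 1.06 = 20514.8 Mb
security camera export: 2.860 Mbps × 24300 s × 1.06 = 73667.9 Mb
podcast episode with video: 3.490 Mbps × 8700 s × 1.06 = 32184.8 Mb
dashcam clip: 15.830 Mbps × 1039 s × 1.06 = 17434.2 Mb
music video: 11.790 Mbps × 336 s × 1.06 = 4199.1 Mb
Total: 148000.8 Mb = 18500.1 MB.
= 18.50 GB.

18.5 GB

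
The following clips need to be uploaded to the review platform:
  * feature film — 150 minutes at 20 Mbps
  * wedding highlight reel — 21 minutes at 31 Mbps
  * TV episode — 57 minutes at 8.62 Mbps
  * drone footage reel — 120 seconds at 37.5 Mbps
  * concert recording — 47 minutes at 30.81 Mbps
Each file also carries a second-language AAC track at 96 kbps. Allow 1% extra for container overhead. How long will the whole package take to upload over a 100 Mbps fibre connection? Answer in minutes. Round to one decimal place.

57.5 minutes

Audio: 96 kbps = 0.096 Mbps.
feature film: 20.096 Mbps × 9000 s × 1.01 = 182672.6 Mb
wedding highlight reel: 31.096 Mbps × 1260 s × 1.01 = 39572.8 Mb
TV episode: 8.716 Mbps × 3420 s × 1.01 = 30106.8 Mb
drone footage reel: 37.596 Mbps × 120 s × 1.01 = 4556.6 Mb
concert recording: 30.906 Mbps × 2820 s × 1.01 = 88026.5 Mb
Total: 344935.3 Mb = 43116.9 MB.
At 100 Mbps: 344935.3 / 100 = 3449 s ≈ 57.5 minutes.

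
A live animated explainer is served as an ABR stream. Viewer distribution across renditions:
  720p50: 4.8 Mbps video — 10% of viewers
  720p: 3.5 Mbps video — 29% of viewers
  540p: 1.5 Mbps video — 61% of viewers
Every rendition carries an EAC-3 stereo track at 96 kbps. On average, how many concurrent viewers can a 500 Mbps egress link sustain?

Audio: 96 kbps = 0.096 Mbps.
Average per-viewer bitrate: 0.10×4.896 + 0.29×3.596 + 0.61×1.596 = 2.506 Mbps.
500 Mbps = 500.0 Mbps; 500.0 / 2.506 = 199.52 → 199.

199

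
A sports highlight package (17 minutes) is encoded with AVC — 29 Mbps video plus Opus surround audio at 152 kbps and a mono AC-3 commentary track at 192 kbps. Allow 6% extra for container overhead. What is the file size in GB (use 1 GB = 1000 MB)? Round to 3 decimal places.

3.966 GB

17 min = 1020 s
Audio total: 152 + 192 = 344 kbps = 0.344 Mbps.
Total bitrate: 29 + 0.344 = 29.344 Mbps.
Stream data: 29.344 Mbps × 1020 s = 29930.9 Mb.
With 6% container overhead: ×1.06.
31,727 Mb ÷ 8 = 3,966 MB → 3.966 GB.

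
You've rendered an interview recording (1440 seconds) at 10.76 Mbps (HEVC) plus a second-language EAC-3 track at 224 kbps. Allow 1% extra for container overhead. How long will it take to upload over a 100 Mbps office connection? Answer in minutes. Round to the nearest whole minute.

3 minutes

Audio: 224 kbps = 0.224 Mbps.
Total bitrate: 10.984 Mbps.
File: 10.984 Mbps × 1440 s = 15817.0 Mb.
With 1% container overhead: ×1.01. → 15975.1 Mb.
At 100 Mbps: 15975.1 / 100 = 159.8 s ≈ 2.66 minutes.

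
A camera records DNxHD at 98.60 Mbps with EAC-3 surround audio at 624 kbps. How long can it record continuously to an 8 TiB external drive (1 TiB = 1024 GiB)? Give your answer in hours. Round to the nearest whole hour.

Audio: 624 kbps = 0.624 Mbps.
Total bitrate: 98.60 + 0.624 = 99.224 Mbps.
Capacity: 8 TiB = 70,368,744 Mb.
Recording time: 70,368,744 / 99.224 = 709,191 s ≈ 197 hours.

197 hours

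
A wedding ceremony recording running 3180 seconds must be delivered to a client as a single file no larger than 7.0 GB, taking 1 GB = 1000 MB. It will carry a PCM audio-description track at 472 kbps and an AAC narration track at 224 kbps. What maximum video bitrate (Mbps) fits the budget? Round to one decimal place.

16.9 Mbps

Budget: 7.0 GB = 56000.0 Mb.
Total bitrate budget: 56000.0 Mb / 3180 s = 17.610 Mbps.
Audio total: 472 + 224 = 696 kbps = 0.696 Mbps.
Video: 17.610 − 0.696 = 16.914 Mbps.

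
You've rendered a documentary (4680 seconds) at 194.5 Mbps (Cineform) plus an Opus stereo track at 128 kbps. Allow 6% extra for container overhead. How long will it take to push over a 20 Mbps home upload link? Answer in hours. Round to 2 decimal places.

Audio: 128 kbps = 0.128 Mbps.
Total bitrate: 194.628 Mbps.
File: 194.628 Mbps × 4680 s = 910859.0 Mb.
With 6% container overhead: ×1.06. → 965510.6 Mb.
At 20 Mbps: 965510.6 / 20 = 48275.5 s ≈ 13.4 hours.

13.41 hours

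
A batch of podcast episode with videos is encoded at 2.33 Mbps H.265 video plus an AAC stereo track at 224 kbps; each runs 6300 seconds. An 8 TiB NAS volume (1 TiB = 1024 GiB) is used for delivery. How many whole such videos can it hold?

4373

Audio: 224 kbps = 0.224 Mbps.
Total bitrate: 2.554 Mbps.
Per item: 2.554 Mbps × 6300 s = 16,090 Mb = 2,011 MB.
Capacity: 8 TiB = 70,368,744 Mb; 4373.39 items → 4373 complete.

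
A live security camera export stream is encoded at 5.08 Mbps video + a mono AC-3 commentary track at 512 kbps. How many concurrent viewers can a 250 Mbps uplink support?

44

Audio: 512 kbps = 0.512 Mbps.
Per-viewer media rate: 5.592 Mbps.
250 Mbps = 250.0 Mbps; 250.0 / 5.592 = 44.71 → 44 viewers.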